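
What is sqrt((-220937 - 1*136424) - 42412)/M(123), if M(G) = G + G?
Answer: I*sqrt(399773)/246 ≈ 2.5702*I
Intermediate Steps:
M(G) = 2*G
sqrt((-220937 - 1*136424) - 42412)/M(123) = sqrt((-220937 - 1*136424) - 42412)/((2*123)) = sqrt((-220937 - 136424) - 42412)/246 = sqrt(-357361 - 42412)*(1/246) = sqrt(-399773)*(1/246) = (I*sqrt(399773))*(1/246) = I*sqrt(399773)/246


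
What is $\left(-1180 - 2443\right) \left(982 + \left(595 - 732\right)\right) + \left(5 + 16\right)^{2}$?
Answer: $-3060994$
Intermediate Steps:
$\left(-1180 - 2443\right) \left(982 + \left(595 - 732\right)\right) + \left(5 + 16\right)^{2} = - 3623 \left(982 + \left(595 - 732\right)\right) + 21^{2} = - 3623 \left(982 - 137\right) + 441 = \left(-3623\right) 845 + 441 = -3061435 + 441 = -3060994$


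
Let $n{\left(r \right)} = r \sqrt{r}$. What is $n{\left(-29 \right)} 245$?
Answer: $- 7105 i \sqrt{29} \approx - 38262.0 i$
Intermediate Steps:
$n{\left(r \right)} = r^{\frac{3}{2}}$
$n{\left(-29 \right)} 245 = \left(-29\right)^{\frac{3}{2}} \cdot 245 = - 29 i \sqrt{29} \cdot 245 = - 7105 i \sqrt{29}$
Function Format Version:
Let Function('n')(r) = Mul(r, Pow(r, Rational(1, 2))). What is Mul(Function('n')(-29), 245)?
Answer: Mul(-7105, I, Pow(29, Rational(1, 2))) ≈ Mul(-38262., I)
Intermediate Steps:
Function('n')(r) = Pow(r, Rational(3, 2))
Mul(Function('n')(-29), 245) = Mul(Pow(-29, Rational(3, 2)), 245) = Mul(Mul(-29, I, Pow(29, Rational(1, 2))), 245) = Mul(-7105, I, Pow(29, Rational(1, 2)))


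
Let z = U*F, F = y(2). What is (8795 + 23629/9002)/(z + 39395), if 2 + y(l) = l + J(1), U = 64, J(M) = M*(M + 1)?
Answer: 79196219/355786046 ≈ 0.22259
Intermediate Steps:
J(M) = M*(1 + M)
y(l) = l (y(l) = -2 + (l + 1*(1 + 1)) = -2 + (l + 1*2) = -2 + (l + 2) = -2 + (2 + l) = l)
F = 2
z = 128 (z = 64*2 = 128)
(8795 + 23629/9002)/(z + 39395) = (8795 + 23629/9002)/(128 + 39395) = (8795 + 23629*(1/9002))/39523 = (8795 + 23629/9002)*(1/39523) = (79196219/9002)*(1/39523) = 79196219/355786046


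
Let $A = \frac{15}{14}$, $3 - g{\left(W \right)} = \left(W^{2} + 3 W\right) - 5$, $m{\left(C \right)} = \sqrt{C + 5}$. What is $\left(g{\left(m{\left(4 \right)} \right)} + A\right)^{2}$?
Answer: $\frac{15625}{196} \approx 79.719$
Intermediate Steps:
$m{\left(C \right)} = \sqrt{5 + C}$
$g{\left(W \right)} = 8 - W^{2} - 3 W$ ($g{\left(W \right)} = 3 - \left(\left(W^{2} + 3 W\right) - 5\right) = 3 - \left(-5 + W^{2} + 3 W\right) = 8 - W^{2} - 3 W$)
$A = \frac{15}{14}$ ($A = 15 \cdot \frac{1}{14} = \frac{15}{14} \approx 1.0714$)
$\left(g{\left(m{\left(4 \right)} \right)} + A\right)^{2} = \left(\left(8 - \left(\sqrt{5 + 4}\right)^{2} - 3 \sqrt{5 + 4}\right) + \frac{15}{14}\right)^{2} = \left(\left(8 - \left(\sqrt{9}\right)^{2} - 3 \sqrt{9}\right) + \frac{15}{14}\right)^{2} = \left(\left(8 - 3^{2} - 9\right) + \frac{15}{14}\right)^{2} = \left(\left(8 - 9 - 9\right) + \frac{15}{14}\right)^{2} = \left(-10 + \frac{15}{14}\right)^{2} = \left(- \frac{125}{14}\right)^{2} = \frac{15625}{196}$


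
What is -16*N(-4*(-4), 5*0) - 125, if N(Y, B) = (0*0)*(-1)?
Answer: -125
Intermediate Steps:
N(Y, B) = 0 (N(Y, B) = 0*(-1) = 0)
-16*N(-4*(-4), 5*0) - 125 = -16*0 - 125 = 0 - 125 = -125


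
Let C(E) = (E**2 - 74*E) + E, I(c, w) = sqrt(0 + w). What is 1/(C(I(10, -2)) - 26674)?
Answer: I/(-26676*I + 73*sqrt(2)) ≈ -3.7486e-5 + 1.4507e-7*I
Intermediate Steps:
I(c, w) = sqrt(w)
C(E) = E**2 - 73*E
1/(C(I(10, -2)) - 26674) = 1/(sqrt(-2)*(-73 + sqrt(-2)) - 26674) = 1/((I*sqrt(2))*(-73 + I*sqrt(2)) - 26674) = 1/(I*sqrt(2)*(-73 + I*sqrt(2)) - 26674) = 1/(-26674 + I*sqrt(2)*(-73 + I*sqrt(2)))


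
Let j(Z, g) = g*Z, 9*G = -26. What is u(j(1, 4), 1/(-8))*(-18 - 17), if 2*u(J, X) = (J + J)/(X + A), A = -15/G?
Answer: -14560/527 ≈ -27.628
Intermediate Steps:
G = -26/9 (G = (⅑)*(-26) = -26/9 ≈ -2.8889)
j(Z, g) = Z*g
A = 135/26 (A = -15/(-26/9) = -15*(-9/26) = 135/26 ≈ 5.1923)
u(J, X) = J/(135/26 + X) (u(J, X) = ((J + J)/(X + 135/26))/2 = ((2*J)/(135/26 + X))/2 = (2*J/(135/26 + X))/2 = J/(135/26 + X))
u(j(1, 4), 1/(-8))*(-18 - 17) = (26*(1*4)/(135 + 26/(-8)))*(-18 - 17) = (26*4/(135 + 26*(-⅛)))*(-35) = (26*4/(135 - 13/4))*(-35) = (26*4/(527/4))*(-35) = (26*4*(4/527))*(-35) = (416/527)*(-35) = -14560/527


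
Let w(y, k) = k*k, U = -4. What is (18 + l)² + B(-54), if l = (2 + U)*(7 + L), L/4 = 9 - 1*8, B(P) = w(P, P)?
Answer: 2932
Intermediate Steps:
w(y, k) = k²
B(P) = P²
L = 4 (L = 4*(9 - 1*8) = 4*(9 - 8) = 4*1 = 4)
l = -22 (l = (2 - 4)*(7 + 4) = -2*11 = -22)
(18 + l)² + B(-54) = (18 - 22)² + (-54)² = (-4)² + 2916 = 16 + 2916 = 2932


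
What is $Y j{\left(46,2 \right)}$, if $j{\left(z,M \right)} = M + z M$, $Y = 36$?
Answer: $3384$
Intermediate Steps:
$j{\left(z,M \right)} = M + M z$
$Y j{\left(46,2 \right)} = 36 \cdot 2 \left(1 + 46\right) = 36 \cdot 2 \cdot 47 = 36 \cdot 94 = 3384$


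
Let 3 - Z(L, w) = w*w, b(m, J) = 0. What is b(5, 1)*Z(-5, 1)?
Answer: 0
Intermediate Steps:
Z(L, w) = 3 - w² (Z(L, w) = 3 - w*w = 3 - w²)
b(5, 1)*Z(-5, 1) = 0*(3 - 1*1²) = 0*(3 - 1*1) = 0*(3 - 1) = 0*2 = 0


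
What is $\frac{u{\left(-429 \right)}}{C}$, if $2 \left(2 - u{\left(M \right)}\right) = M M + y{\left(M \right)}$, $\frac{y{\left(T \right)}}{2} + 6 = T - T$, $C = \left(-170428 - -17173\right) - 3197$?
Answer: $\frac{184025}{312904} \approx 0.58812$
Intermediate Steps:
$C = -156452$ ($C = \left(-170428 + \left(-28648 + 45821\right)\right) - 3197 = \left(-170428 + 17173\right) - 3197 = -153255 - 3197 = -156452$)
$y{\left(T \right)} = -12$ ($y{\left(T \right)} = -12 + 2 \left(T - T\right) = -12 + 2 \cdot 0 = -12 + 0 = -12$)
$u{\left(M \right)} = 8 - \frac{M^{2}}{2}$ ($u{\left(M \right)} = 2 - \frac{M M - 12}{2} = 2 - \frac{M^{2} - 12}{2} = 2 - \frac{-12 + M^{2}}{2} = 2 - \left(-6 + \frac{M^{2}}{2}\right) = 8 - \frac{M^{2}}{2}$)
$\frac{u{\left(-429 \right)}}{C} = \frac{8 - \frac{\left(-429\right)^{2}}{2}}{-156452} = \left(8 - \frac{184041}{2}\right) \left(- \frac{1}{156452}\right) = \left(- \frac{184025}{2}\right) \left(- \frac{1}{156452}\right) = \frac{184025}{312904}$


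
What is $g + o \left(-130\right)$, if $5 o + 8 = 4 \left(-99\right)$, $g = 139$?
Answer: $10643$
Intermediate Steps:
$o = - \frac{404}{5}$ ($o = - \frac{8}{5} + \frac{4 \left(-99\right)}{5} = - \frac{8}{5} + \frac{1}{5} \left(-396\right) = - \frac{8}{5} - \frac{396}{5} = - \frac{404}{5} \approx -80.8$)
$g + o \left(-130\right) = 139 - -10504 = 139 + 10504 = 10643$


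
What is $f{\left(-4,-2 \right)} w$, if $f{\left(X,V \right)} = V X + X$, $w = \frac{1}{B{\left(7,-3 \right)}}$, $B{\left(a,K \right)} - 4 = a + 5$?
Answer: $\frac{1}{4} \approx 0.25$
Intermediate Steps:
$B{\left(a,K \right)} = 9 + a$ ($B{\left(a,K \right)} = 4 + \left(a + 5\right) = 4 + \left(5 + a\right) = 9 + a$)
$w = \frac{1}{16}$ ($w = \frac{1}{9 + 7} = \frac{1}{16} \approx 0.0625$)
$f{\left(X,V \right)} = X + V X$
$f{\left(-4,-2 \right)} w = - 4 \left(1 - 2\right) \frac{1}{16} = \left(-4\right) \left(-1\right) \frac{1}{16} = 4 \cdot \frac{1}{16} = \frac{1}{4}$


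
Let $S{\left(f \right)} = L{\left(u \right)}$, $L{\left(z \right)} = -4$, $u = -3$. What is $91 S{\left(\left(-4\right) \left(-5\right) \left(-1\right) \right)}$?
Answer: $-364$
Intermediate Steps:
$S{\left(f \right)} = -4$
$91 S{\left(\left(-4\right) \left(-5\right) \left(-1\right) \right)} = 91 \left(-4\right) = -364$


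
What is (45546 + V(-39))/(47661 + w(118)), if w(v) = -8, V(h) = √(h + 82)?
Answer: 45546/47653 + √43/47653 ≈ 0.95592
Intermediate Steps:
V(h) = √(82 + h)
(45546 + V(-39))/(47661 + w(118)) = (45546 + √(82 - 39))/(47661 - 8) = (45546 + √43)/47653 = (45546 + √43)*(1/47653) = 45546/47653 + √43/47653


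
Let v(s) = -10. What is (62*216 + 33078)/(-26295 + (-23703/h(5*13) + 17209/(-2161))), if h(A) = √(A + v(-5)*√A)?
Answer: -46470/(56840704/2161 + 23703/√(65 - 10*√65)) ≈ -1.6794 - 0.3829*I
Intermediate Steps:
h(A) = √(A - 10*√A)
(62*216 + 33078)/(-26295 + (-23703/h(5*13) + 17209/(-2161))) = (62*216 + 33078)/(-26295 + (-23703/√(5*13 - 10*√65) + 17209/(-2161))) = (13392 + 33078)/(-26295 + (-23703/√(65 - 10*√65) + 17209*(-1/2161))) = 46470/(-26295 + (-23703/√(65 - 10*√65) - 17209/2161)) = 46470/(-26295 + (-17209/2161 - 23703/√(65 - 10*√65))) = 46470/(-56840704/2161 - 23703/√(65 - 10*√65))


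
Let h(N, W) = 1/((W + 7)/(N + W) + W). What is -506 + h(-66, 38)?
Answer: -515586/1019 ≈ -505.97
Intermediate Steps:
h(N, W) = 1/(W + (7 + W)/(N + W)) (h(N, W) = 1/((7 + W)/(N + W) + W) = 1/(W + (7 + W)/(N + W)))
-506 + h(-66, 38) = -506 + (-66 + 38)/(7 + 38 + 38² - 66*38) = -506 - 28/(7 + 38 + 1444 - 2508) = -506 - 28/(-1019) = -506 - 1/1019*(-28) = -506 + 28/1019 = -515586/1019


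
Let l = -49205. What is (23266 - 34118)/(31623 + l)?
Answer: 5426/8791 ≈ 0.61722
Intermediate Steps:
(23266 - 34118)/(31623 + l) = (23266 - 34118)/(31623 - 49205) = -10852/(-17582) = -10852*(-1/17582) = 5426/8791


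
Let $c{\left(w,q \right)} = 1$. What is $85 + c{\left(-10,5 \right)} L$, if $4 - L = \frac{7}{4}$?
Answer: $\frac{349}{4} \approx 87.25$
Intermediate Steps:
$L = \frac{9}{4}$ ($L = 4 - \frac{7}{4} = \frac{9}{4} \approx 2.25$)
$85 + c{\left(-10,5 \right)} L = 85 + 1 \cdot \frac{9}{4} = 85 + \frac{9}{4} = \frac{349}{4}$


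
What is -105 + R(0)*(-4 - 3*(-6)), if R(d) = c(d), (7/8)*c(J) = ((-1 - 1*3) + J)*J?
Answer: -105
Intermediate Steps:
c(J) = 8*J*(-4 + J)/7 (c(J) = 8*(((-1 - 1*3) + J)*J)/7 = 8*(((-1 - 3) + J)*J)/7 = 8*((-4 + J)*J)/7 = 8*(J*(-4 + J))/7 = 8*J*(-4 + J)/7)
R(d) = 8*d*(-4 + d)/7
-105 + R(0)*(-4 - 3*(-6)) = -105 + ((8/7)*0*(-4 + 0))*(-4 - 3*(-6)) = -105 + ((8/7)*0*(-4))*(-4 + 18) = -105 + 0*14 = -105 + 0 = -105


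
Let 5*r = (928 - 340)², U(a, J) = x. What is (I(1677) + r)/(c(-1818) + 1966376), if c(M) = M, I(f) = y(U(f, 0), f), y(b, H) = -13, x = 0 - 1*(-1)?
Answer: 345679/9822790 ≈ 0.035192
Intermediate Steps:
x = 1 (x = 0 + 1 = 1)
U(a, J) = 1
r = 345744/5 (r = (928 - 340)²/5 = (⅕)*588² = (⅕)*345744 = 345744/5 ≈ 69149.)
I(f) = -13
(I(1677) + r)/(c(-1818) + 1966376) = (-13 + 345744/5)/(-1818 + 1966376) = (345679/5)/1964558 = (345679/5)*(1/1964558) = 345679/9822790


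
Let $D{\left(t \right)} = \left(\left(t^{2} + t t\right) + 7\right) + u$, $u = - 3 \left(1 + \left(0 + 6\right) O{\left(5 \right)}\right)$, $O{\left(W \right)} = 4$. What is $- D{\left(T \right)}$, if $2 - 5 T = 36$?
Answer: $- \frac{612}{25} \approx -24.48$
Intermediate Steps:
$T = - \frac{34}{5}$ ($T = \frac{2}{5} - \frac{36}{5} = - \frac{34}{5} \approx -6.8$)
$u = -75$ ($u = - 3 \left(1 + \left(0 + 6\right) 4\right) = - 3 \left(1 + 6 \cdot 4\right) = - 3 \left(1 + 24\right) = \left(-3\right) 25 = -75$)
$D{\left(t \right)} = -68 + 2 t^{2}$ ($D{\left(t \right)} = \left(\left(t^{2} + t t\right) + 7\right) - 75 = \left(\left(t^{2} + t^{2}\right) + 7\right) - 75 = \left(2 t^{2} + 7\right) - 75 = \left(7 + 2 t^{2}\right) - 75 = -68 + 2 t^{2}$)
$- D{\left(T \right)} = - (-68 + 2 \left(- \frac{34}{5}\right)^{2}) = - (-68 + 2 \cdot \frac{1156}{25}) = - (-68 + \frac{2312}{25}) = \left(-1\right) \frac{612}{25} = - \frac{612}{25}$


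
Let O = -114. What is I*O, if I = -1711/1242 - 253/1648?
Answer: 29772563/170568 ≈ 174.55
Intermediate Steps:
I = -1566977/1023408 (I = -1711*1/1242 - 253*1/1648 = -1711/1242 - 253/1648 = -1566977/1023408 ≈ -1.5311)
I*O = -1566977/1023408*(-114) = 29772563/170568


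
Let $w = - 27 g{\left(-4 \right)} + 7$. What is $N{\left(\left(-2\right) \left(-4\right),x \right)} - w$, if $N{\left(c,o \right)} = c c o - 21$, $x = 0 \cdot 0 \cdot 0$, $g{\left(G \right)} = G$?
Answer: $-136$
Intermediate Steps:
$x = 0$ ($x = 0 \cdot 0 = 0$)
$N{\left(c,o \right)} = -21 + o c^{2}$ ($N{\left(c,o \right)} = c^{2} o - 21 = o c^{2} - 21 = -21 + o c^{2}$)
$w = 115$ ($w = \left(-27\right) \left(-4\right) + 7 = 108 + 7 = 115$)
$N{\left(\left(-2\right) \left(-4\right),x \right)} - w = \left(-21 + 0 \left(\left(-2\right) \left(-4\right)\right)^{2}\right) - 115 = \left(-21 + 0 \cdot 8^{2}\right) - 115 = \left(-21 + 0 \cdot 64\right) - 115 = \left(-21 + 0\right) - 115 = -21 - 115 = -136$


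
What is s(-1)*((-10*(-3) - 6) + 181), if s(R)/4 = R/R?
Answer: 820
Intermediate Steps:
s(R) = 4 (s(R) = 4*(R/R) = 4*1 = 4)
s(-1)*((-10*(-3) - 6) + 181) = 4*((-10*(-3) - 6) + 181) = 4*((30 - 6) + 181) = 4*(24 + 181) = 4*205 = 820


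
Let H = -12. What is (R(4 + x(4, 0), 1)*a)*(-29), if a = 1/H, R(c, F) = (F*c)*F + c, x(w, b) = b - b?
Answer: 58/3 ≈ 19.333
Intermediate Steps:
x(w, b) = 0
R(c, F) = c + c*F**2 (R(c, F) = c*F**2 + c = c + c*F**2)
a = -1/12 (a = 1/(-12) = -1/12 ≈ -0.083333)
(R(4 + x(4, 0), 1)*a)*(-29) = (((4 + 0)*(1 + 1**2))*(-1/12))*(-29) = ((4*(1 + 1))*(-1/12))*(-29) = ((4*2)*(-1/12))*(-29) = (8*(-1/12))*(-29) = -2/3*(-29) = 58/3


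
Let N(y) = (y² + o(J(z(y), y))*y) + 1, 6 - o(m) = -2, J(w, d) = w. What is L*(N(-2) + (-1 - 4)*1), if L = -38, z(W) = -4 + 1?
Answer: 608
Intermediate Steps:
z(W) = -3
o(m) = 8 (o(m) = 6 - 1*(-2) = 6 + 2 = 8)
N(y) = 1 + y² + 8*y (N(y) = (y² + 8*y) + 1 = 1 + y² + 8*y)
L*(N(-2) + (-1 - 4)*1) = -38*((1 + (-2)² + 8*(-2)) + (-1 - 4)*1) = -38*((1 + 4 - 16) - 5*1) = -38*(-11 - 5) = -38*(-16) = 608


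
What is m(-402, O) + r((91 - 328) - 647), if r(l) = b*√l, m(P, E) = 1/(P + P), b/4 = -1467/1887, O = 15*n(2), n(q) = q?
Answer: -1/804 - 3912*I*√221/629 ≈ -0.0012438 - 92.458*I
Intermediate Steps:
O = 30 (O = 15*2 = 30)
b = -1956/629 (b = 4*(-1467/1887) = 4*(-1467*1/1887) = 4*(-489/629) = -1956/629 ≈ -3.1097)
m(P, E) = 1/(2*P)
r(l) = -1956*√l/629
m(-402, O) + r((91 - 328) - 647) = (½)/(-402) - 1956*√((91 - 328) - 647)/629 = (½)*(-1/402) - 1956*√(-237 - 647)/629 = -1/804 - 3912*I*√221/629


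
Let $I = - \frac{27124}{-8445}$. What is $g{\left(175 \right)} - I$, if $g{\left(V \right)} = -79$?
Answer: $- \frac{694279}{8445} \approx -82.212$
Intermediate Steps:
$I = \frac{27124}{8445}$ ($I = \left(-27124\right) \left(- \frac{1}{8445}\right) = \frac{27124}{8445} \approx 3.2118$)
$g{\left(175 \right)} - I = -79 - \frac{27124}{8445} = - \frac{694279}{8445}$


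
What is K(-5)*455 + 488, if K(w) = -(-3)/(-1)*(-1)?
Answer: 1853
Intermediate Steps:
K(w) = 3 (K(w) = -(-3)*(-1)*(-1) = -1*3*(-1) = -3*(-1) = 3)
K(-5)*455 + 488 = 3*455 + 488 = 1365 + 488 = 1853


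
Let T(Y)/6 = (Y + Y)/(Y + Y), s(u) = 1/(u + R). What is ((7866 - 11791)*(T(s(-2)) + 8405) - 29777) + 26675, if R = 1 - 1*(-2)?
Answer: -33016277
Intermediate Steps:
R = 3 (R = 1 + 2 = 3)
s(u) = 1/(3 + u) (s(u) = 1/(u + 3) = 1/(3 + u))
T(Y) = 6 (T(Y) = 6*((Y + Y)/(Y + Y)) = 6*((2*Y)/((2*Y))) = 6*((2*Y)*(1/(2*Y))) = 6*1 = 6)
((7866 - 11791)*(T(s(-2)) + 8405) - 29777) + 26675 = ((7866 - 11791)*(6 + 8405) - 29777) + 26675 = (-3925*8411 - 29777) + 26675 = (-33013175 - 29777) + 26675 = -33042952 + 26675 = -33016277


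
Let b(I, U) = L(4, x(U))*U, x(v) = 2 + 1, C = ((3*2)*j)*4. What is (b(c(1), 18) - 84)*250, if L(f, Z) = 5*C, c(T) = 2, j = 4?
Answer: 2139000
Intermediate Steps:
C = 96 (C = ((3*2)*4)*4 = (6*4)*4 = 24*4 = 96)
x(v) = 3
L(f, Z) = 480 (L(f, Z) = 5*96 = 480)
b(I, U) = 480*U
(b(c(1), 18) - 84)*250 = (480*18 - 84)*250 = (8640 - 84)*250 = 8556*250 = 2139000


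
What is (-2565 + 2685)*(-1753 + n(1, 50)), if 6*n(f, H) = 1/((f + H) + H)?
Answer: -21246340/101 ≈ -2.1036e+5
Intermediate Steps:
n(f, H) = 1/(6*(f + 2*H)) (n(f, H) = 1/(6*((f + H) + H)) = 1/(6*((H + f) + H)) = 1/(6*(f + 2*H)))
(-2565 + 2685)*(-1753 + n(1, 50)) = (-2565 + 2685)*(-1753 + 1/(6*(1 + 2*50))) = 120*(-1753 + 1/(6*(1 + 100))) = 120*(-1753 + (⅙)/101) = 120*(-1753 + (⅙)*(1/101)) = 120*(-1753 + 1/606) = 120*(-1062317/606) = -21246340/101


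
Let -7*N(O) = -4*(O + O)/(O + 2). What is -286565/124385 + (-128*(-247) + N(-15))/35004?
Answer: -27746814895/19810575057 ≈ -1.4006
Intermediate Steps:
N(O) = 8*O/(7*(2 + O)) (N(O) = -(-4)*(O + O)/(O + 2)/7 = -(-4)*(2*O)/(2 + O)/7 = -(-4)*2*O/(2 + O)/7 = -(-8)*O/(7*(2 + O)) = 8*O/(7*(2 + O)))
-286565/124385 + (-128*(-247) + N(-15))/35004 = -286565/124385 + (-128*(-247) + (8/7)*(-15)/(2 - 15))/35004 = -286565*1/124385 + (31616 + (8/7)*(-15)/(-13))*(1/35004) = -57313/24877 + (31616 + (8/7)*(-15)*(-1/13))*(1/35004) = -57313/24877 + (31616 + 120/91)*(1/35004) = -57313/24877 + (2877176/91)*(1/35004) = -57313/24877 + 719294/796341 = -27746814895/19810575057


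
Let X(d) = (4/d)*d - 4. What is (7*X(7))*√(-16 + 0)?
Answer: 0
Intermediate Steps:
X(d) = 0 (X(d) = 4 - 4 = 0)
(7*X(7))*√(-16 + 0) = (7*0)*√(-16 + 0) = 0*√(-16) = 0*(4*I) = 0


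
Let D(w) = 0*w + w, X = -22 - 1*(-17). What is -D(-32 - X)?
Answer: 27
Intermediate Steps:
X = -5 (X = -22 + 17 = -5)
D(w) = w (D(w) = 0 + w = w)
-D(-32 - X) = -(-32 - 1*(-5)) = -(-32 + 5) = -1*(-27) = 27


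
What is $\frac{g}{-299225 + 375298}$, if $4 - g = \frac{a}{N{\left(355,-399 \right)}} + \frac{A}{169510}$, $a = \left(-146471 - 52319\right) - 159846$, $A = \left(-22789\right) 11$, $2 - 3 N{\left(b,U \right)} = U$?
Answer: $\frac{16613598309}{470086256930} \approx 0.035342$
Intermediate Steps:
$N{\left(b,U \right)} = \frac{2}{3} - \frac{U}{3}$
$A = -250679$
$a = -358636$ ($a = -198790 - 159846 = -358636$)
$g = \frac{16613598309}{6179410}$ ($g = 4 - \left(- \frac{358636}{\frac{2}{3} - -133} - \frac{250679}{169510}\right) = 4 - \left(- \frac{358636}{\frac{2}{3} + 133} - \frac{22789}{15410}\right) = 4 - \left(- \frac{358636}{\frac{401}{3}} - \frac{22789}{15410}\right) = 4 - \left(\left(-358636\right) \frac{3}{401} - \frac{22789}{15410}\right) = 4 - \left(- \frac{1075908}{401} - \frac{22789}{15410}\right) = 4 - - \frac{16588880669}{6179410} = 4 + \frac{16588880669}{6179410} = \frac{16613598309}{6179410} \approx 2688.5$)
$\frac{g}{-299225 + 375298} = \frac{16613598309}{6179410 \left(-299225 + 375298\right)} = \frac{16613598309}{6179410 \cdot 76073} = \frac{16613598309}{6179410} \cdot \frac{1}{76073} = \frac{16613598309}{470086256930}$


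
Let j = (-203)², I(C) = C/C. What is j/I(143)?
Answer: 41209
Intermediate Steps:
I(C) = 1
j = 41209
j/I(143) = 41209/1 = 41209*1 = 41209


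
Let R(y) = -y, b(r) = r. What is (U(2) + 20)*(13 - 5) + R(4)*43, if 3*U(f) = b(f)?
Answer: -20/3 ≈ -6.6667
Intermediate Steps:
U(f) = f/3
(U(2) + 20)*(13 - 5) + R(4)*43 = ((⅓)*2 + 20)*(13 - 5) - 1*4*43 = (⅔ + 20)*8 - 4*43 = (62/3)*8 - 172 = 496/3 - 172 = -20/3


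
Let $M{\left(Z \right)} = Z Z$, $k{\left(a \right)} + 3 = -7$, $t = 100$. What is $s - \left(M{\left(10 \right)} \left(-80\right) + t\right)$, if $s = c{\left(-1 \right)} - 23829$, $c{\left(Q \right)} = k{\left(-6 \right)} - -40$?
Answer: $-15899$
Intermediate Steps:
$k{\left(a \right)} = -10$ ($k{\left(a \right)} = -3 - 7 = -10$)
$M{\left(Z \right)} = Z^{2}$
$c{\left(Q \right)} = 30$ ($c{\left(Q \right)} = -10 - -40 = -10 + 40 = 30$)
$s = -23799$ ($s = 30 - 23829 = -23799$)
$s - \left(M{\left(10 \right)} \left(-80\right) + t\right) = -23799 - \left(10^{2} \left(-80\right) + 100\right) = -23799 - \left(100 \left(-80\right) + 100\right) = -23799 - \left(-8000 + 100\right) = -23799 - -7900 = -23799 + 7900 = -15899$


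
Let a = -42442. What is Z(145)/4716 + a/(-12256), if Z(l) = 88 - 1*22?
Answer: 8373557/2408304 ≈ 3.4770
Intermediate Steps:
Z(l) = 66 (Z(l) = 88 - 22 = 66)
Z(145)/4716 + a/(-12256) = 66/4716 - 42442/(-12256) = 66*(1/4716) - 42442*(-1/12256) = 11/786 + 21221/6128 = 8373557/2408304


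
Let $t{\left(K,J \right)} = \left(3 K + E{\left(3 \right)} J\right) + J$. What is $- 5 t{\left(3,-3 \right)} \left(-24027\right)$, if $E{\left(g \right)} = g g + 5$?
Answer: $-4324860$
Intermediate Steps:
$E{\left(g \right)} = 5 + g^{2}$ ($E{\left(g \right)} = g^{2} + 5 = 5 + g^{2}$)
$t{\left(K,J \right)} = 3 K + 15 J$ ($t{\left(K,J \right)} = \left(3 K + \left(5 + 3^{2}\right) J\right) + J = \left(3 K + \left(5 + 9\right) J\right) + J = \left(3 K + 14 J\right) + J = 3 K + 15 J$)
$- 5 t{\left(3,-3 \right)} \left(-24027\right) = - 5 \left(3 \cdot 3 + 15 \left(-3\right)\right) \left(-24027\right) = - 5 \left(9 - 45\right) \left(-24027\right) = \left(-5\right) \left(-36\right) \left(-24027\right) = 180 \left(-24027\right) = -4324860$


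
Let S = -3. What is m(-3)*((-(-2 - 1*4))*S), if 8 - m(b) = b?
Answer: -198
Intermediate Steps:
m(b) = 8 - b
m(-3)*((-(-2 - 1*4))*S) = (8 - 1*(-3))*(-(-2 - 1*4)*(-3)) = (8 + 3)*(-(-2 - 4)*(-3)) = 11*(-1*(-6)*(-3)) = 11*(6*(-3)) = 11*(-18) = -198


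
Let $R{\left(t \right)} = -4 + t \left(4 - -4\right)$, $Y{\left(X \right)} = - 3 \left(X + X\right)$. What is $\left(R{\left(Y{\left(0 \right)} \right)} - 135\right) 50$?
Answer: $-6950$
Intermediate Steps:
$Y{\left(X \right)} = - 6 X$ ($Y{\left(X \right)} = - 3 \cdot 2 X = - 6 X$)
$R{\left(t \right)} = -4 + 8 t$ ($R{\left(t \right)} = -4 + t \left(4 + 4\right) = -4 + t 8 = -4 + 8 t$)
$\left(R{\left(Y{\left(0 \right)} \right)} - 135\right) 50 = \left(\left(-4 + 8 \left(\left(-6\right) 0\right)\right) - 135\right) 50 = \left(\left(-4 + 8 \cdot 0\right) - 135\right) 50 = \left(\left(-4 + 0\right) - 135\right) 50 = \left(-4 - 135\right) 50 = \left(-139\right) 50 = -6950$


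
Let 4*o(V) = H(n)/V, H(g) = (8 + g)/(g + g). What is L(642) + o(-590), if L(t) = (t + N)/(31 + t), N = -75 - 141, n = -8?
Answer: 426/673 ≈ 0.63299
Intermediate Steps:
H(g) = (8 + g)/(2*g) (H(g) = (8 + g)/((2*g)) = (8 + g)*(1/(2*g)) = (8 + g)/(2*g))
o(V) = 0 (o(V) = (((½)*(8 - 8)/(-8))/V)/4 = (((½)*(-⅛)*0)/V)/4 = (0/V)/4 = (¼)*0 = 0)
N = -216
L(t) = (-216 + t)/(31 + t) (L(t) = (t - 216)/(31 + t) = (-216 + t)/(31 + t))
L(642) + o(-590) = (-216 + 642)/(31 + 642) + 0 = 426/673 + 0 = 426/673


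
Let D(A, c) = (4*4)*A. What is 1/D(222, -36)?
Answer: 1/3552 ≈ 0.00028153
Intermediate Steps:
D(A, c) = 16*A
1/D(222, -36) = 1/(16*222) = 1/3552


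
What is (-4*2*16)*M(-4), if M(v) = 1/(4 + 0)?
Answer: -32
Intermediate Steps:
M(v) = ¼ (M(v) = 1/4 = ¼)
(-4*2*16)*M(-4) = (-4*2*16)*(¼) = -8*16*(¼) = -128*¼ = -32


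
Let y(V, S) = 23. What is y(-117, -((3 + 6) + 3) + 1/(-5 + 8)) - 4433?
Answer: -4410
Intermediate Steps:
y(-117, -((3 + 6) + 3) + 1/(-5 + 8)) - 4433 = 23 - 4433 = -4410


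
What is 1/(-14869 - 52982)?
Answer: -1/67851 ≈ -1.4738e-5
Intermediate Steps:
1/(-14869 - 52982) = 1/(-67851) = -1/67851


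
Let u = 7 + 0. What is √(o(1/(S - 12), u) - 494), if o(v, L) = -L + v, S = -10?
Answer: I*√242506/22 ≈ 22.384*I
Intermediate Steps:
u = 7
o(v, L) = v - L
√(o(1/(S - 12), u) - 494) = √((1/(-10 - 12) - 1*7) - 494) = √((1/(-22) - 7) - 494) = √((-1/22 - 7) - 494) = √(-155/22 - 494) = √(-11023/22) = I*√242506/22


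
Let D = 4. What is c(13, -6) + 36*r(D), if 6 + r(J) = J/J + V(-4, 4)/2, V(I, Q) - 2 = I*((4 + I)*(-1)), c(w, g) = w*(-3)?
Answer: -183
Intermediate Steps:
c(w, g) = -3*w
V(I, Q) = 2 + I*(-4 - I) (V(I, Q) = 2 + I*((4 + I)*(-1)) = 2 + I*(-4 - I))
r(J) = -4 (r(J) = -6 + (J/J + (2 - 1*(-4)² - 4*(-4))/2) = -6 + (1 + (2 - 1*16 + 16)*(½)) = -6 + (1 + (2 - 16 + 16)*(½)) = -6 + (1 + 2*(½)) = -6 + (1 + 1) = -6 + 2 = -4)
c(13, -6) + 36*r(D) = -3*13 + 36*(-4) = -39 - 144 = -183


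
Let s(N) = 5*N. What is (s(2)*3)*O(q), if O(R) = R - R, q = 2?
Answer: 0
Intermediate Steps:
O(R) = 0
(s(2)*3)*O(q) = ((5*2)*3)*0 = (10*3)*0 = 30*0 = 0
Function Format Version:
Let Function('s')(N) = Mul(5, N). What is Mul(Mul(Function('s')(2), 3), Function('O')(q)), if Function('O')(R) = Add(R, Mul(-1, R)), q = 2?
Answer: 0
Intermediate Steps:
Function('O')(R) = 0
Mul(Mul(Function('s')(2), 3), Function('O')(q)) = Mul(Mul(Mul(5, 2), 3), 0) = Mul(Mul(10, 3), 0) = Mul(30, 0) = 0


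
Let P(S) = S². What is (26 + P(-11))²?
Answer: 21609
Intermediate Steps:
(26 + P(-11))² = (26 + (-11)²)² = (26 + 121)² = 147² = 21609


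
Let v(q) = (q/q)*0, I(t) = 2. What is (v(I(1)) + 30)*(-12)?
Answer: -360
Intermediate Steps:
v(q) = 0 (v(q) = 1*0 = 0)
(v(I(1)) + 30)*(-12) = (0 + 30)*(-12) = 30*(-12) = -360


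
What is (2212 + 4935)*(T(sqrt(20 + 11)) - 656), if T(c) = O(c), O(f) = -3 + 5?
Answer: -4674138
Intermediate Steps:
O(f) = 2
T(c) = 2
(2212 + 4935)*(T(sqrt(20 + 11)) - 656) = (2212 + 4935)*(2 - 656) = 7147*(-654) = -4674138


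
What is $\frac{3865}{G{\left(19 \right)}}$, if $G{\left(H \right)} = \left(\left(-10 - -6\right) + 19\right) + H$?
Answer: $\frac{3865}{34} \approx 113.68$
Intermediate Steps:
$G{\left(H \right)} = 15 + H$ ($G{\left(H \right)} = \left(\left(-10 + 6\right) + 19\right) + H = \left(-4 + 19\right) + H = 15 + H$)
$\frac{3865}{G{\left(19 \right)}} = \frac{3865}{15 + 19} = \frac{3865}{34}$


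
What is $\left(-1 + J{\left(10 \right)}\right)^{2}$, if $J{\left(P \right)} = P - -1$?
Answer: $100$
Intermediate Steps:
$J{\left(P \right)} = 1 + P$ ($J{\left(P \right)} = P + 1 = 1 + P$)
$\left(-1 + J{\left(10 \right)}\right)^{2} = \left(-1 + \left(1 + 10\right)\right)^{2} = \left(-1 + 11\right)^{2} = 10^{2} = 100$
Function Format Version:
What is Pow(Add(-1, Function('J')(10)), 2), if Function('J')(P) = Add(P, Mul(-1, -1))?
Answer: 100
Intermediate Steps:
Function('J')(P) = Add(1, P) (Function('J')(P) = Add(P, 1) = Add(1, P))
Pow(Add(-1, Function('J')(10)), 2) = Pow(Add(-1, Add(1, 10)), 2) = Pow(Add(-1, 11), 2) = Pow(10, 2) = 100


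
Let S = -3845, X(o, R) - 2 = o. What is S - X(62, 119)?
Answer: -3909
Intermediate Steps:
X(o, R) = 2 + o
S - X(62, 119) = -3845 - (2 + 62) = -3845 - 1*64 = -3845 - 64 = -3909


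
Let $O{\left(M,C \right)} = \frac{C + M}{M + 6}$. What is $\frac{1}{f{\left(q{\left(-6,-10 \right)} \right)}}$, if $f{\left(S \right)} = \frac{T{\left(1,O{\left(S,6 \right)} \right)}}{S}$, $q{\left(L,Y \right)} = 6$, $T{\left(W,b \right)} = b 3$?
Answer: $2$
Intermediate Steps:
$O{\left(M,C \right)} = \frac{C + M}{6 + M}$
$T{\left(W,b \right)} = 3 b$
$f{\left(S \right)} = \frac{3}{S}$ ($f{\left(S \right)} = \frac{3 \frac{6 + S}{6 + S}}{S} = \frac{3 \cdot 1}{S} = \frac{3}{S}$)
$\frac{1}{f{\left(q{\left(-6,-10 \right)} \right)}} = \frac{1}{3 \cdot \frac{1}{6}} = \frac{1}{\frac{1}{2}} = 2$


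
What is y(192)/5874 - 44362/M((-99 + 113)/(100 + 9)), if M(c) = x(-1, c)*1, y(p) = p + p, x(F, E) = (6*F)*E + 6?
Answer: -2366938451/279015 ≈ -8483.2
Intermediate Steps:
x(F, E) = 6 + 6*E*F (x(F, E) = 6*E*F + 6 = 6 + 6*E*F)
y(p) = 2*p
M(c) = 6 - 6*c (M(c) = (6 + 6*c*(-1))*1 = (6 - 6*c)*1 = 6 - 6*c)
y(192)/5874 - 44362/M((-99 + 113)/(100 + 9)) = (2*192)/5874 - 44362/(6 - 6*(-99 + 113)/(100 + 9)) = 384*(1/5874) - 44362/(6 - 84/109) = 64/979 - 44362/(6 - 84/109) = 64/979 - 44362/570/109 = 64/979 - 44362*109/570 = 64/979 - 2417729/285 = -2366938451/279015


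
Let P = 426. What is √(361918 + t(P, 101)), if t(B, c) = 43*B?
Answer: 2*√95059 ≈ 616.63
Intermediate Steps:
√(361918 + t(P, 101)) = √(361918 + 43*426) = √(361918 + 18318) = √380236 = 2*√95059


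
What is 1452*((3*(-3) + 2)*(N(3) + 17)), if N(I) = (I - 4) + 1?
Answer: -172788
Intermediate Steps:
N(I) = -3 + I (N(I) = (-4 + I) + 1 = -3 + I)
1452*((3*(-3) + 2)*(N(3) + 17)) = 1452*((3*(-3) + 2)*((-3 + 3) + 17)) = 1452*((-9 + 2)*(0 + 17)) = 1452*(-7*17) = 1452*(-119) = -172788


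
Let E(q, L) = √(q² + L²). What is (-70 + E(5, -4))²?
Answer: (70 - √41)² ≈ 4044.6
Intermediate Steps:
E(q, L) = √(L² + q²)
(-70 + E(5, -4))² = (-70 + √((-4)² + 5²))² = (-70 + √(16 + 25))² = (-70 + √41)²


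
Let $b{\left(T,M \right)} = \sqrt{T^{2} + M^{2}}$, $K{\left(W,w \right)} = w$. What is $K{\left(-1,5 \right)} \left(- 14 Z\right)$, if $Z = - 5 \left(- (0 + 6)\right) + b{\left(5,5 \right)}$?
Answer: $-2100 - 350 \sqrt{2} \approx -2595.0$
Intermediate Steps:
$b{\left(T,M \right)} = \sqrt{M^{2} + T^{2}}$
$Z = 30 + 5 \sqrt{2}$ ($Z = - 5 \left(- (0 + 6)\right) + \sqrt{5^{2} + 5^{2}} = - 5 \left(\left(-1\right) 6\right) + \sqrt{25 + 25} = \left(-5\right) \left(-6\right) + \sqrt{50} = 30 + 5 \sqrt{2} \approx 37.071$)
$K{\left(-1,5 \right)} \left(- 14 Z\right) = 5 \left(- 14 \left(30 + 5 \sqrt{2}\right)\right) = 5 \left(-420 - 70 \sqrt{2}\right) = -2100 - 350 \sqrt{2}$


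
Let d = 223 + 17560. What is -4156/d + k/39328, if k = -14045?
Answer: -413209403/699369824 ≈ -0.59083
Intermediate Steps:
d = 17783
-4156/d + k/39328 = -4156/17783 - 14045/39328 = -413209403/699369824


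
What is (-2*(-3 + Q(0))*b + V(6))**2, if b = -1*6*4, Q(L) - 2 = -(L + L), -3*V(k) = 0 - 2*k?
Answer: 1936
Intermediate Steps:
V(k) = 2*k/3 (V(k) = -(0 - 2*k)/3 = -(-2)*k/3 = 2*k/3)
Q(L) = 2 - 2*L (Q(L) = 2 - (L + L) = 2 - 2*L)
b = -24 (b = -6*4 = -24)
(-2*(-3 + Q(0))*b + V(6))**2 = (-2*(-3 + (2 - 2*0))*(-24) + (2/3)*6)**2 = (-2*(-3 + (2 + 0))*(-24) + 4)**2 = (-2*(-3 + 2)*(-24) + 4)**2 = (-(-2)*(-24) + 4)**2 = (-2*24 + 4)**2 = (-48 + 4)**2 = (-44)**2 = 1936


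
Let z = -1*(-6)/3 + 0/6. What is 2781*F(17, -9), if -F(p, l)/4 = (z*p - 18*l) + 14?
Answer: -2336040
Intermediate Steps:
z = 2 (z = 6*(⅓) + 0*(⅙) = 2 + 0 = 2)
F(p, l) = -56 - 8*p + 72*l (F(p, l) = -4*((2*p - 18*l) + 14) = -4*((-18*l + 2*p) + 14) = -4*(14 - 18*l + 2*p) = -56 - 8*p + 72*l)
2781*F(17, -9) = 2781*(-56 - 8*17 + 72*(-9)) = 2781*(-56 - 136 - 648) = 2781*(-840) = -2336040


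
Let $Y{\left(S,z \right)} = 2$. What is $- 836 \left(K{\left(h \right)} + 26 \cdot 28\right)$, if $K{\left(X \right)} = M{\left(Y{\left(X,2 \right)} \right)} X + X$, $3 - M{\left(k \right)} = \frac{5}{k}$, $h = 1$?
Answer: $-609862$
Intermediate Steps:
$M{\left(k \right)} = 3 - \frac{5}{k}$
$K{\left(X \right)} = \frac{3 X}{2}$ ($K{\left(X \right)} = \left(3 - \frac{5}{2}\right) X + X = \frac{X}{2} + X = \frac{3 X}{2}$)
$- 836 \left(K{\left(h \right)} + 26 \cdot 28\right) = - 836 \left(\frac{3}{2} \cdot 1 + 26 \cdot 28\right) = - 836 \left(\frac{3}{2} + 728\right) = \left(-836\right) \frac{1459}{2} = -609862$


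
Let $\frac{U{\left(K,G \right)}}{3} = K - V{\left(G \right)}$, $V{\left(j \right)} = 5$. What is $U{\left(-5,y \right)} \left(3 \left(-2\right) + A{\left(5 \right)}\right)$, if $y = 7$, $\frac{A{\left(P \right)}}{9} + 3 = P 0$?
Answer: $990$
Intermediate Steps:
$A{\left(P \right)} = -27$ ($A{\left(P \right)} = -27 + 9 P 0 = -27 + 9 \cdot 0 = -27 + 0 = -27$)
$U{\left(K,G \right)} = -15 + 3 K$ ($U{\left(K,G \right)} = 3 \left(K - 5\right) = 3 \left(-5 + K\right) = -15 + 3 K$)
$U{\left(-5,y \right)} \left(3 \left(-2\right) + A{\left(5 \right)}\right) = \left(-15 + 3 \left(-5\right)\right) \left(3 \left(-2\right) - 27\right) = \left(-15 - 15\right) \left(-6 - 27\right) = \left(-30\right) \left(-33\right) = 990$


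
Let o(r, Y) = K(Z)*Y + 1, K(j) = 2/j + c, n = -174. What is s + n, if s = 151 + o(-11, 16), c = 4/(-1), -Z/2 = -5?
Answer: -414/5 ≈ -82.800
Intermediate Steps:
Z = 10 (Z = -2*(-5) = 10)
c = -4 (c = 4*(-1) = -4)
K(j) = -4 + 2/j (K(j) = 2/j - 4 = -4 + 2/j)
o(r, Y) = 1 - 19*Y/5 (o(r, Y) = (-4 + 2/10)*Y + 1 = (-4 + 2*(1/10))*Y + 1 = (-4 + 1/5)*Y + 1 = -19*Y/5 + 1 = 1 - 19*Y/5)
s = 456/5 (s = 151 + (1 - 19/5*16) = 151 + (1 - 304/5) = 151 - 299/5 = 456/5 ≈ 91.200)
s + n = 456/5 - 174 = -414/5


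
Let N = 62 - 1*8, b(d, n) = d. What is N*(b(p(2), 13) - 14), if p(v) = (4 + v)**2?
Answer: 1188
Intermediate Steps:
N = 54 (N = 62 - 8 = 54)
N*(b(p(2), 13) - 14) = 54*((4 + 2)**2 - 14) = 54*(6**2 - 14) = 54*(36 - 14) = 54*22 = 1188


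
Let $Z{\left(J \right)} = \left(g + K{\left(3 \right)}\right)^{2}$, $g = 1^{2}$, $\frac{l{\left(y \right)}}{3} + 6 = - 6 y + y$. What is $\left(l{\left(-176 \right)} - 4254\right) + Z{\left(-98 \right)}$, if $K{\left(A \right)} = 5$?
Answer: $-1596$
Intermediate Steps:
$l{\left(y \right)} = -18 - 15 y$ ($l{\left(y \right)} = -18 + 3 \left(- 6 y + y\right) = -18 + 3 \left(- 5 y\right) = -18 - 15 y$)
$g = 1$
$Z{\left(J \right)} = 36$ ($Z{\left(J \right)} = \left(1 + 5\right)^{2} = 6^{2} = 36$)
$\left(l{\left(-176 \right)} - 4254\right) + Z{\left(-98 \right)} = \left(\left(-18 - -2640\right) - 4254\right) + 36 = \left(\left(-18 + 2640\right) - 4254\right) + 36 = \left(2622 - 4254\right) + 36 = -1632 + 36 = -1596$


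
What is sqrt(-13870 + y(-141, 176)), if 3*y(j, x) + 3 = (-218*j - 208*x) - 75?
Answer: I*sqrt(142674)/3 ≈ 125.91*I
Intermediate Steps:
y(j, x) = -26 - 218*j/3 - 208*x/3 (y(j, x) = -1 + ((-218*j - 208*x) - 75)/3 = -1 + (-75 - 218*j - 208*x)/3 = -1 + (-25 - 218*j/3 - 208*x/3) = -26 - 218*j/3 - 208*x/3)
sqrt(-13870 + y(-141, 176)) = sqrt(-13870 + (-26 - 218/3*(-141) - 208/3*176)) = sqrt(-13870 + (-26 + 10246 - 36608/3)) = sqrt(-13870 - 5948/3) = sqrt(-47558/3) = I*sqrt(142674)/3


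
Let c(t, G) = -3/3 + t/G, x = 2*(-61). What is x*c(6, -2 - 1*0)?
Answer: 488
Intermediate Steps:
x = -122
c(t, G) = -1 + t/G (c(t, G) = -3*1/3 + t/G = -1 + t/G)
x*c(6, -2 - 1*0) = -122*(6 - (-2 - 1*0))/(-2 - 1*0) = -122*(6 - (-2 + 0))/(-2 + 0) = -122*(6 - 1*(-2))/(-2) = -(-61)*(6 + 2) = -(-61)*8 = -122*(-4) = 488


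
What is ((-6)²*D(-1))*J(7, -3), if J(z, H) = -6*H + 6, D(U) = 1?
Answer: 864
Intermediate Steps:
J(z, H) = 6 - 6*H
((-6)²*D(-1))*J(7, -3) = ((-6)²*1)*(6 - 6*(-3)) = (36*1)*(6 + 18) = 36*24 = 864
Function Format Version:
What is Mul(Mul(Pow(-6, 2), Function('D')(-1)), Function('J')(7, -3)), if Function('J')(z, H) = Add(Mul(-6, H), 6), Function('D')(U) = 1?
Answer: 864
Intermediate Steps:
Function('J')(z, H) = Add(6, Mul(-6, H))
Mul(Mul(Pow(-6, 2), Function('D')(-1)), Function('J')(7, -3)) = Mul(Mul(Pow(-6, 2), 1), Add(6, Mul(-6, -3))) = Mul(Mul(36, 1), Add(6, 18)) = Mul(36, 24) = 864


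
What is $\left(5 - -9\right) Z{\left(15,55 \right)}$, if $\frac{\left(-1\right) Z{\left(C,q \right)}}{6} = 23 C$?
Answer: $-28980$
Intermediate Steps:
$Z{\left(C,q \right)} = - 138 C$ ($Z{\left(C,q \right)} = - 6 \cdot 23 C = - 138 C$)
$\left(5 - -9\right) Z{\left(15,55 \right)} = \left(5 - -9\right) \left(\left(-138\right) 15\right) = \left(5 + 9\right) \left(-2070\right) = 14 \left(-2070\right) = -28980$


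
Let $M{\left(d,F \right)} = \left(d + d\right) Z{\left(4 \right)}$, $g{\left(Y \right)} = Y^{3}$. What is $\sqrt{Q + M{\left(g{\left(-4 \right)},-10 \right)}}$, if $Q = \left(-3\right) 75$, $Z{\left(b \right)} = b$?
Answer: $i \sqrt{737} \approx 27.148 i$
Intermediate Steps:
$Q = -225$
$M{\left(d,F \right)} = 8 d$ ($M{\left(d,F \right)} = \left(d + d\right) 4 = 2 d 4 = 8 d$)
$\sqrt{Q + M{\left(g{\left(-4 \right)},-10 \right)}} = \sqrt{-225 + 8 \left(-4\right)^{3}} = \sqrt{-225 + 8 \left(-64\right)} = \sqrt{-225 - 512} = \sqrt{-737} = i \sqrt{737}$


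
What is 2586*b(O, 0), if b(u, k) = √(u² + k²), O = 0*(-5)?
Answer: 0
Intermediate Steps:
O = 0
b(u, k) = √(k² + u²)
2586*b(O, 0) = 2586*√(0² + 0²) = 2586*√(0 + 0) = 2586*√0 = 2586*0 = 0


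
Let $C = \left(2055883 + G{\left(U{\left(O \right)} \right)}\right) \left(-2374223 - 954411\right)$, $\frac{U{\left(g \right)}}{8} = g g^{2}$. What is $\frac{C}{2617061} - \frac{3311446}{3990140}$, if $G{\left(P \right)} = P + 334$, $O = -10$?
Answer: $- \frac{13601922244088390563}{5221219889270} \approx -2.6051 \cdot 10^{6}$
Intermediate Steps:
$U{\left(g \right)} = 8 g^{3}$ ($U{\left(g \right)} = 8 g g^{2} = 8 g^{3}$)
$G{\left(P \right)} = 334 + P$
$C = -6817764745578$ ($C = \left(2055883 + \left(334 + 8 \left(-10\right)^{3}\right)\right) \left(-2374223 - 954411\right) = \left(2055883 + \left(334 + 8 \left(-1000\right)\right)\right) \left(-3328634\right) = \left(2055883 + \left(334 - 8000\right)\right) \left(-3328634\right) = \left(2055883 - 7666\right) \left(-3328634\right) = 2048217 \left(-3328634\right) = -6817764745578$)
$\frac{C}{2617061} - \frac{3311446}{3990140} = - \frac{6817764745578}{2617061} - \frac{3311446}{3990140} = \left(-6817764745578\right) \frac{1}{2617061} - \frac{1655723}{1995070} = - \frac{6817764745578}{2617061} - \frac{1655723}{1995070} = - \frac{13601922244088390563}{5221219889270}$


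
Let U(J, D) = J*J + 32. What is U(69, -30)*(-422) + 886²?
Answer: -1237650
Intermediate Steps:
U(J, D) = 32 + J² (U(J, D) = J² + 32 = 32 + J²)
U(69, -30)*(-422) + 886² = (32 + 69²)*(-422) + 886² = (32 + 4761)*(-422) + 784996 = 4793*(-422) + 784996 = -2022646 + 784996 = -1237650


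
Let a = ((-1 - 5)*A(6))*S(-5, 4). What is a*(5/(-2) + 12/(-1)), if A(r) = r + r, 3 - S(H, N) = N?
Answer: -1044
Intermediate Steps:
S(H, N) = 3 - N
A(r) = 2*r
a = 72 (a = ((-1 - 5)*(2*6))*(3 - 1*4) = (-6*12)*(3 - 4) = -72*(-1) = 72)
a*(5/(-2) + 12/(-1)) = 72*(5/(-2) + 12/(-1)) = 72*(5*(-½) + 12*(-1)) = 72*(-5/2 - 12) = 72*(-29/2) = -1044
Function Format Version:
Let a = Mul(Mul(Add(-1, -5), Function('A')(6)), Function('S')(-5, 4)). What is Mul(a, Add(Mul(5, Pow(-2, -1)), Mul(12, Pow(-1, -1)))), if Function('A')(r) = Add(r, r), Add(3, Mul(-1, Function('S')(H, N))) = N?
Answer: -1044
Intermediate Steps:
Function('S')(H, N) = Add(3, Mul(-1, N))
Function('A')(r) = Mul(2, r)
a = 72 (a = Mul(Mul(Add(-1, -5), Mul(2, 6)), Add(3, Mul(-1, 4))) = Mul(Mul(-6, 12), Add(3, -4)) = Mul(-72, -1) = 72)
Mul(a, Add(Mul(5, Pow(-2, -1)), Mul(12, Pow(-1, -1)))) = Mul(72, Add(Mul(5, Pow(-2, -1)), Mul(12, Pow(-1, -1)))) = Mul(72, Add(Mul(5, Rational(-1, 2)), Mul(12, -1))) = Mul(72, Add(Rational(-5, 2), -12)) = Mul(72, Rational(-29, 2)) = -1044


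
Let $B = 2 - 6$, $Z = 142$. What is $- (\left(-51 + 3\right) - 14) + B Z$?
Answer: $-506$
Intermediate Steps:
$B = -4$ ($B = 2 - 6 = -4$)
$- (\left(-51 + 3\right) - 14) + B Z = - (\left(-51 + 3\right) - 14) - 568 = - (-48 - 14) - 568 = \left(-1\right) \left(-62\right) - 568 = 62 - 568 = -506$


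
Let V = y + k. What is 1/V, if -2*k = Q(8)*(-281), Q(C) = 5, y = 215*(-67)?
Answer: -2/27405 ≈ -7.2979e-5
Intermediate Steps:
y = -14405
k = 1405/2 (k = -5*(-281)/2 = -½*(-1405) = 1405/2 ≈ 702.50)
V = -27405/2 (V = -14405 + 1405/2 = -27405/2 ≈ -13703.)
1/V = 1/(-27405/2) = -2/27405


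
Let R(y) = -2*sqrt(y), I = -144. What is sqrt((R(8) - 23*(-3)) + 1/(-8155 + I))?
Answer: sqrt(4752256370 - 275493604*sqrt(2))/8299 ≈ 7.9588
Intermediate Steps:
sqrt((R(8) - 23*(-3)) + 1/(-8155 + I)) = sqrt((-4*sqrt(2) - 23*(-3)) + 1/(-8155 - 144)) = sqrt((-4*sqrt(2) + 69) + 1/(-8299)) = sqrt((-4*sqrt(2) + 69) - 1/8299) = sqrt((69 - 4*sqrt(2)) - 1/8299) = sqrt(572630/8299 - 4*sqrt(2))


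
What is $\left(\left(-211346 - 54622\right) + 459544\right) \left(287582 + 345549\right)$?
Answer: $122558966456$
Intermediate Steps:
$\left(\left(-211346 - 54622\right) + 459544\right) \left(287582 + 345549\right) = \left(\left(-211346 - 54622\right) + 459544\right) 633131 = \left(-265968 + 459544\right) 633131 = 193576 \cdot 633131 = 122558966456$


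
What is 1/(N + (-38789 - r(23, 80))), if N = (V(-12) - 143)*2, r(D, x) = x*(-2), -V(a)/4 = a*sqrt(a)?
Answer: -38915/1514487817 - 192*I*sqrt(3)/1514487817 ≈ -2.5695e-5 - 2.1958e-7*I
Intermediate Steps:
V(a) = -4*a**(3/2) (V(a) = -4*a*sqrt(a) = -4*a**(3/2))
r(D, x) = -2*x
N = -286 + 192*I*sqrt(3) (N = (-(-96)*I*sqrt(3) - 143)*2 = (96*I*sqrt(3) - 143)*2 = (-143 + 96*I*sqrt(3))*2 = -286 + 192*I*sqrt(3) ≈ -286.0 + 332.55*I)
1/(N + (-38789 - r(23, 80))) = 1/((-286 + 192*I*sqrt(3)) + (-38789 - (-2)*80)) = 1/((-286 + 192*I*sqrt(3)) + (-38789 - 1*(-160))) = 1/((-286 + 192*I*sqrt(3)) + (-38789 + 160)) = 1/((-286 + 192*I*sqrt(3)) - 38629) = 1/(-38915 + 192*I*sqrt(3))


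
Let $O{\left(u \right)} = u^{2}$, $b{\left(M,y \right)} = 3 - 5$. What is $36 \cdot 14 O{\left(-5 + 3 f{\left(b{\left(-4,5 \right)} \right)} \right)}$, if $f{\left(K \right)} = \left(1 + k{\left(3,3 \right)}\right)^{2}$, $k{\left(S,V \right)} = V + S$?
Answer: $10162656$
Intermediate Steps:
$k{\left(S,V \right)} = S + V$
$b{\left(M,y \right)} = -2$ ($b{\left(M,y \right)} = 3 - 5 = -2$)
$f{\left(K \right)} = 49$ ($f{\left(K \right)} = \left(1 + \left(3 + 3\right)\right)^{2} = \left(1 + 6\right)^{2} = 7^{2} = 49$)
$36 \cdot 14 O{\left(-5 + 3 f{\left(b{\left(-4,5 \right)} \right)} \right)} = 36 \cdot 14 \left(-5 + 3 \cdot 49\right)^{2} = 504 \left(-5 + 147\right)^{2} = 504 \cdot 142^{2} = 504 \cdot 20164 = 10162656$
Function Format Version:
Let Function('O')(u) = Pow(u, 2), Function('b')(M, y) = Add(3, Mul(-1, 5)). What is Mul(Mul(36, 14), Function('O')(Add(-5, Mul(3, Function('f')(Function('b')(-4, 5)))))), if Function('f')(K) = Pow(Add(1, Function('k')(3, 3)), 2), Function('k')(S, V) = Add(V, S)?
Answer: 10162656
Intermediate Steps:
Function('k')(S, V) = Add(S, V)
Function('b')(M, y) = -2 (Function('b')(M, y) = Add(3, -5) = -2)
Function('f')(K) = 49 (Function('f')(K) = Pow(Add(1, Add(3, 3)), 2) = Pow(Add(1, 6), 2) = Pow(7, 2) = 49)
Mul(Mul(36, 14), Function('O')(Add(-5, Mul(3, Function('f')(Function('b')(-4, 5)))))) = Mul(Mul(36, 14), Pow(Add(-5, Mul(3, 49)), 2)) = Mul(504, Pow(Add(-5, 147), 2)) = Mul(504, Pow(142, 2)) = Mul(504, 20164) = 10162656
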